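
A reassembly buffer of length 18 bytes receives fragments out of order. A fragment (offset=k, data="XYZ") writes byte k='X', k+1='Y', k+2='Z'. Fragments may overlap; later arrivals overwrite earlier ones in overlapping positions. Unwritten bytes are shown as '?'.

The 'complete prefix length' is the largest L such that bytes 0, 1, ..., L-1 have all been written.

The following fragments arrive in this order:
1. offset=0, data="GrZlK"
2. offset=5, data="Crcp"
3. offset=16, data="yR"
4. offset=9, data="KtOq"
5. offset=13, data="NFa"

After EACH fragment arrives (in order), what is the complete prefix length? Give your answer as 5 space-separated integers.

Fragment 1: offset=0 data="GrZlK" -> buffer=GrZlK????????????? -> prefix_len=5
Fragment 2: offset=5 data="Crcp" -> buffer=GrZlKCrcp????????? -> prefix_len=9
Fragment 3: offset=16 data="yR" -> buffer=GrZlKCrcp???????yR -> prefix_len=9
Fragment 4: offset=9 data="KtOq" -> buffer=GrZlKCrcpKtOq???yR -> prefix_len=13
Fragment 5: offset=13 data="NFa" -> buffer=GrZlKCrcpKtOqNFayR -> prefix_len=18

Answer: 5 9 9 13 18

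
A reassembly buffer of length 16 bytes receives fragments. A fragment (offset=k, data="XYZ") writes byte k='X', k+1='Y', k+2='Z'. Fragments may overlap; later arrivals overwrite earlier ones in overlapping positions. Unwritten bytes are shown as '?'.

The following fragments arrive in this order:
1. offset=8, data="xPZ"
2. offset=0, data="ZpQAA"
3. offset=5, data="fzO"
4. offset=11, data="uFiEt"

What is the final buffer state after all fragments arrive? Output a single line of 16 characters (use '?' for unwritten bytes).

Fragment 1: offset=8 data="xPZ" -> buffer=????????xPZ?????
Fragment 2: offset=0 data="ZpQAA" -> buffer=ZpQAA???xPZ?????
Fragment 3: offset=5 data="fzO" -> buffer=ZpQAAfzOxPZ?????
Fragment 4: offset=11 data="uFiEt" -> buffer=ZpQAAfzOxPZuFiEt

Answer: ZpQAAfzOxPZuFiEt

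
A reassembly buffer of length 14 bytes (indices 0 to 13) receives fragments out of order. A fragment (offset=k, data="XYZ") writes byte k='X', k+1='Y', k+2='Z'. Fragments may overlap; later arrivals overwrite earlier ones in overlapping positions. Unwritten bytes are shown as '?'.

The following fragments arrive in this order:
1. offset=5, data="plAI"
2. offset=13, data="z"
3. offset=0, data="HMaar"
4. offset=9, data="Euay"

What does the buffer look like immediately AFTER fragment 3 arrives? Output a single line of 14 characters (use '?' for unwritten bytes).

Fragment 1: offset=5 data="plAI" -> buffer=?????plAI?????
Fragment 2: offset=13 data="z" -> buffer=?????plAI????z
Fragment 3: offset=0 data="HMaar" -> buffer=HMaarplAI????z

Answer: HMaarplAI????z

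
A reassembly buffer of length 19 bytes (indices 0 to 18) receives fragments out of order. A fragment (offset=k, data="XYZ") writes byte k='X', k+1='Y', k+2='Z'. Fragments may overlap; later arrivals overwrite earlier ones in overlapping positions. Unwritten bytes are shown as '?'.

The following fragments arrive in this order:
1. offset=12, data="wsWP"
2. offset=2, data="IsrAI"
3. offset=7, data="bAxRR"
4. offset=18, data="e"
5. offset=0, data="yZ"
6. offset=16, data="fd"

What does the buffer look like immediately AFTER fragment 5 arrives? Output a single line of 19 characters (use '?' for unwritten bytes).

Fragment 1: offset=12 data="wsWP" -> buffer=????????????wsWP???
Fragment 2: offset=2 data="IsrAI" -> buffer=??IsrAI?????wsWP???
Fragment 3: offset=7 data="bAxRR" -> buffer=??IsrAIbAxRRwsWP???
Fragment 4: offset=18 data="e" -> buffer=??IsrAIbAxRRwsWP??e
Fragment 5: offset=0 data="yZ" -> buffer=yZIsrAIbAxRRwsWP??e

Answer: yZIsrAIbAxRRwsWP??e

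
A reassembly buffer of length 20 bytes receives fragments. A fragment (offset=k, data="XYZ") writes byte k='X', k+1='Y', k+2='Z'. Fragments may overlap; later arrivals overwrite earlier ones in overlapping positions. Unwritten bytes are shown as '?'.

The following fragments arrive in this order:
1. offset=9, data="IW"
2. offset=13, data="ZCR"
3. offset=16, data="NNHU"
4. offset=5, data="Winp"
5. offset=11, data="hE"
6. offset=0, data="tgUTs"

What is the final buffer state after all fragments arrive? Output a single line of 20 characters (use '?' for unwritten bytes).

Answer: tgUTsWinpIWhEZCRNNHU

Derivation:
Fragment 1: offset=9 data="IW" -> buffer=?????????IW?????????
Fragment 2: offset=13 data="ZCR" -> buffer=?????????IW??ZCR????
Fragment 3: offset=16 data="NNHU" -> buffer=?????????IW??ZCRNNHU
Fragment 4: offset=5 data="Winp" -> buffer=?????WinpIW??ZCRNNHU
Fragment 5: offset=11 data="hE" -> buffer=?????WinpIWhEZCRNNHU
Fragment 6: offset=0 data="tgUTs" -> buffer=tgUTsWinpIWhEZCRNNHU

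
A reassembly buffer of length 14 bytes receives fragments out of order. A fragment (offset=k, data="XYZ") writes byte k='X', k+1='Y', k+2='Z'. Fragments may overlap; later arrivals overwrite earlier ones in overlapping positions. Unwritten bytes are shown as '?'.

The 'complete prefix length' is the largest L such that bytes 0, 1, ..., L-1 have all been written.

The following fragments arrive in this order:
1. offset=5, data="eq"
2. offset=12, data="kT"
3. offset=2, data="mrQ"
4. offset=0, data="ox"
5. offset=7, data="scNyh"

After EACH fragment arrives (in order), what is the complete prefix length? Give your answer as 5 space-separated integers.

Fragment 1: offset=5 data="eq" -> buffer=?????eq??????? -> prefix_len=0
Fragment 2: offset=12 data="kT" -> buffer=?????eq?????kT -> prefix_len=0
Fragment 3: offset=2 data="mrQ" -> buffer=??mrQeq?????kT -> prefix_len=0
Fragment 4: offset=0 data="ox" -> buffer=oxmrQeq?????kT -> prefix_len=7
Fragment 5: offset=7 data="scNyh" -> buffer=oxmrQeqscNyhkT -> prefix_len=14

Answer: 0 0 0 7 14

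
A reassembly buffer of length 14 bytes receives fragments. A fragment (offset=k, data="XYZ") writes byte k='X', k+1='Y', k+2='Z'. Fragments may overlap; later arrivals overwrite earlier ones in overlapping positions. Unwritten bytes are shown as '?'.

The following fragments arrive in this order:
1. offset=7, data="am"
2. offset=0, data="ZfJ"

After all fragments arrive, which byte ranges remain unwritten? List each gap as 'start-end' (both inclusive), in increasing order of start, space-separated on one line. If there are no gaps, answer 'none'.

Fragment 1: offset=7 len=2
Fragment 2: offset=0 len=3
Gaps: 3-6 9-13

Answer: 3-6 9-13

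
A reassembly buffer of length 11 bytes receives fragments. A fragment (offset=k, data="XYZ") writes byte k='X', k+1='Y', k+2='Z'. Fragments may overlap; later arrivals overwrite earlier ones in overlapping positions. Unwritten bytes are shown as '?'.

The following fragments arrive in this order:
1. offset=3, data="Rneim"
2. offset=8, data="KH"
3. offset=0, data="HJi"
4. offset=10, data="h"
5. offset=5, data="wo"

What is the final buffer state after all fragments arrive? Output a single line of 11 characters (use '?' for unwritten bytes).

Answer: HJiRnwomKHh

Derivation:
Fragment 1: offset=3 data="Rneim" -> buffer=???Rneim???
Fragment 2: offset=8 data="KH" -> buffer=???RneimKH?
Fragment 3: offset=0 data="HJi" -> buffer=HJiRneimKH?
Fragment 4: offset=10 data="h" -> buffer=HJiRneimKHh
Fragment 5: offset=5 data="wo" -> buffer=HJiRnwomKHh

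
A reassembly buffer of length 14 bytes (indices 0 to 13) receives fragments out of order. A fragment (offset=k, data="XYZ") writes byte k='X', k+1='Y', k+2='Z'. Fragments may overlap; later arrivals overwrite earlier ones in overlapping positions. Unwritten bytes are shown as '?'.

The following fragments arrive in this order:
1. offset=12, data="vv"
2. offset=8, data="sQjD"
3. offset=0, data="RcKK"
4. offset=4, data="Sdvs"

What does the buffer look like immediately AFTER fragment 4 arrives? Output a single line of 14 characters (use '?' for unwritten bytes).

Answer: RcKKSdvssQjDvv

Derivation:
Fragment 1: offset=12 data="vv" -> buffer=????????????vv
Fragment 2: offset=8 data="sQjD" -> buffer=????????sQjDvv
Fragment 3: offset=0 data="RcKK" -> buffer=RcKK????sQjDvv
Fragment 4: offset=4 data="Sdvs" -> buffer=RcKKSdvssQjDvv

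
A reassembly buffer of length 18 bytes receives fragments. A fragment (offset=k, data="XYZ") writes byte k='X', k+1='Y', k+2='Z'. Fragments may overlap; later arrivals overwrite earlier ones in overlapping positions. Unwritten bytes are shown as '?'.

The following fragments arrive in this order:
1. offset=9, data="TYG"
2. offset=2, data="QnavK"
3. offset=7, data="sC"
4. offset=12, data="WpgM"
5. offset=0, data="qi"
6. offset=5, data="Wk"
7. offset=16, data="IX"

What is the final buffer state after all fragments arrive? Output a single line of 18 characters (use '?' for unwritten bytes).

Answer: qiQnaWksCTYGWpgMIX

Derivation:
Fragment 1: offset=9 data="TYG" -> buffer=?????????TYG??????
Fragment 2: offset=2 data="QnavK" -> buffer=??QnavK??TYG??????
Fragment 3: offset=7 data="sC" -> buffer=??QnavKsCTYG??????
Fragment 4: offset=12 data="WpgM" -> buffer=??QnavKsCTYGWpgM??
Fragment 5: offset=0 data="qi" -> buffer=qiQnavKsCTYGWpgM??
Fragment 6: offset=5 data="Wk" -> buffer=qiQnaWksCTYGWpgM??
Fragment 7: offset=16 data="IX" -> buffer=qiQnaWksCTYGWpgMIX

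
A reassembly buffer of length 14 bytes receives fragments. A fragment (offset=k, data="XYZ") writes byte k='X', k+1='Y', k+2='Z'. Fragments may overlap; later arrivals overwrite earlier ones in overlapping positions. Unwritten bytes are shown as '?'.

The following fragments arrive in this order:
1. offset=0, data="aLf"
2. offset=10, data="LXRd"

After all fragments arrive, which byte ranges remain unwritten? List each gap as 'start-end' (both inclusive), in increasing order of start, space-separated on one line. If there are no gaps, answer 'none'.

Answer: 3-9

Derivation:
Fragment 1: offset=0 len=3
Fragment 2: offset=10 len=4
Gaps: 3-9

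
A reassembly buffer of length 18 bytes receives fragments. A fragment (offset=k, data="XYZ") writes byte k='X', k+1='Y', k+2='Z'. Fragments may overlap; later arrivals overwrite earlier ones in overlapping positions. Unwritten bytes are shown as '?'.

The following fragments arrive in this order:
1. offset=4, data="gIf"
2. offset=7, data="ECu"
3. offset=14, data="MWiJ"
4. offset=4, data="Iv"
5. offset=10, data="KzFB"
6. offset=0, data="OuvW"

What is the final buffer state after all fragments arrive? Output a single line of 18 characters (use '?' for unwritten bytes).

Answer: OuvWIvfECuKzFBMWiJ

Derivation:
Fragment 1: offset=4 data="gIf" -> buffer=????gIf???????????
Fragment 2: offset=7 data="ECu" -> buffer=????gIfECu????????
Fragment 3: offset=14 data="MWiJ" -> buffer=????gIfECu????MWiJ
Fragment 4: offset=4 data="Iv" -> buffer=????IvfECu????MWiJ
Fragment 5: offset=10 data="KzFB" -> buffer=????IvfECuKzFBMWiJ
Fragment 6: offset=0 data="OuvW" -> buffer=OuvWIvfECuKzFBMWiJ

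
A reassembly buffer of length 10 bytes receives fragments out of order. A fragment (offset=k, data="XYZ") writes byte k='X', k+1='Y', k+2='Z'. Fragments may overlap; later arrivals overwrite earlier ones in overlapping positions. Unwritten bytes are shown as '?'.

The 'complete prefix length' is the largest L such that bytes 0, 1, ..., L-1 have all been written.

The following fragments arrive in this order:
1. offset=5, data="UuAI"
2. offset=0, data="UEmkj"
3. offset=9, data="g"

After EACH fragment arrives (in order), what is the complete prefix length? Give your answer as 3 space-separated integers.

Fragment 1: offset=5 data="UuAI" -> buffer=?????UuAI? -> prefix_len=0
Fragment 2: offset=0 data="UEmkj" -> buffer=UEmkjUuAI? -> prefix_len=9
Fragment 3: offset=9 data="g" -> buffer=UEmkjUuAIg -> prefix_len=10

Answer: 0 9 10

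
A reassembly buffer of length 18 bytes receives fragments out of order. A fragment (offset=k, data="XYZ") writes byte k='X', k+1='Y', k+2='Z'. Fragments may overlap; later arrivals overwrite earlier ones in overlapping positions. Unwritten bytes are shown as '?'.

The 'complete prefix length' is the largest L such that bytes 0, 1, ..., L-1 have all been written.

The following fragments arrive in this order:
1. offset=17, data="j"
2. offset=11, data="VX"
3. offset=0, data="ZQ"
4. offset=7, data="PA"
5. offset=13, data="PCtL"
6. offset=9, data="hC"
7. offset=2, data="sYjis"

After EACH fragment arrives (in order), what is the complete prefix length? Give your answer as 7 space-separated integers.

Answer: 0 0 2 2 2 2 18

Derivation:
Fragment 1: offset=17 data="j" -> buffer=?????????????????j -> prefix_len=0
Fragment 2: offset=11 data="VX" -> buffer=???????????VX????j -> prefix_len=0
Fragment 3: offset=0 data="ZQ" -> buffer=ZQ?????????VX????j -> prefix_len=2
Fragment 4: offset=7 data="PA" -> buffer=ZQ?????PA??VX????j -> prefix_len=2
Fragment 5: offset=13 data="PCtL" -> buffer=ZQ?????PA??VXPCtLj -> prefix_len=2
Fragment 6: offset=9 data="hC" -> buffer=ZQ?????PAhCVXPCtLj -> prefix_len=2
Fragment 7: offset=2 data="sYjis" -> buffer=ZQsYjisPAhCVXPCtLj -> prefix_len=18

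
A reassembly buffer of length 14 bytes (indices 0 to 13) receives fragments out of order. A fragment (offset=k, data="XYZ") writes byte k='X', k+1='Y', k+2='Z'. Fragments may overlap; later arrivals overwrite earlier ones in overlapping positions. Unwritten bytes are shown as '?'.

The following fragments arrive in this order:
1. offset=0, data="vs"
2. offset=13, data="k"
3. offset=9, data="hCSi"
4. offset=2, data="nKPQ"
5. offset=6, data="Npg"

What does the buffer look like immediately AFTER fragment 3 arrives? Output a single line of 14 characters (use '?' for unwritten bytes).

Fragment 1: offset=0 data="vs" -> buffer=vs????????????
Fragment 2: offset=13 data="k" -> buffer=vs???????????k
Fragment 3: offset=9 data="hCSi" -> buffer=vs???????hCSik

Answer: vs???????hCSik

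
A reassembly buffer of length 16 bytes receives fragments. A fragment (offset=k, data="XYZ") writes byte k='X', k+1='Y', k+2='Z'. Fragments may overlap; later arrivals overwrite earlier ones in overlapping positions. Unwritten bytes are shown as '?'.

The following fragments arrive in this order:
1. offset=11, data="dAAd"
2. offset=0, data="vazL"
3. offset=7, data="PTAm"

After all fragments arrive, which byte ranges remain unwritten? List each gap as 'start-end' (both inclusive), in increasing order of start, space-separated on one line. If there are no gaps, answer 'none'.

Fragment 1: offset=11 len=4
Fragment 2: offset=0 len=4
Fragment 3: offset=7 len=4
Gaps: 4-6 15-15

Answer: 4-6 15-15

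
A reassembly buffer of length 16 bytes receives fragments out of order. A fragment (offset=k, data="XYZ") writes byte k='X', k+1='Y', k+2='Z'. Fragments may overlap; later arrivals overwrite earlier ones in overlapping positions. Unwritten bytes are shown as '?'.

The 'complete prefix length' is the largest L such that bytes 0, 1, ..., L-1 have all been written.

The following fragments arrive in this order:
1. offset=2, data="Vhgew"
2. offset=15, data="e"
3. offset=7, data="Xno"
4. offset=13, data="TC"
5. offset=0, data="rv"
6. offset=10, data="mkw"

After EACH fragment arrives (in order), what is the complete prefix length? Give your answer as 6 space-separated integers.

Answer: 0 0 0 0 10 16

Derivation:
Fragment 1: offset=2 data="Vhgew" -> buffer=??Vhgew????????? -> prefix_len=0
Fragment 2: offset=15 data="e" -> buffer=??Vhgew????????e -> prefix_len=0
Fragment 3: offset=7 data="Xno" -> buffer=??VhgewXno?????e -> prefix_len=0
Fragment 4: offset=13 data="TC" -> buffer=??VhgewXno???TCe -> prefix_len=0
Fragment 5: offset=0 data="rv" -> buffer=rvVhgewXno???TCe -> prefix_len=10
Fragment 6: offset=10 data="mkw" -> buffer=rvVhgewXnomkwTCe -> prefix_len=16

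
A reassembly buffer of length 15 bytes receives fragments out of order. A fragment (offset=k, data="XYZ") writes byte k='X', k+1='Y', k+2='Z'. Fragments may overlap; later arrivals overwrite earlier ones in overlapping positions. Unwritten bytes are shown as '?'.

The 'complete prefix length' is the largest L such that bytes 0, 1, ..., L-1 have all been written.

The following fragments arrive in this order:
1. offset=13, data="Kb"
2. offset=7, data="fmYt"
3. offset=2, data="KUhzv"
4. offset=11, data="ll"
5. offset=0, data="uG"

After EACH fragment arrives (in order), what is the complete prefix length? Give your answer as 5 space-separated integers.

Fragment 1: offset=13 data="Kb" -> buffer=?????????????Kb -> prefix_len=0
Fragment 2: offset=7 data="fmYt" -> buffer=???????fmYt??Kb -> prefix_len=0
Fragment 3: offset=2 data="KUhzv" -> buffer=??KUhzvfmYt??Kb -> prefix_len=0
Fragment 4: offset=11 data="ll" -> buffer=??KUhzvfmYtllKb -> prefix_len=0
Fragment 5: offset=0 data="uG" -> buffer=uGKUhzvfmYtllKb -> prefix_len=15

Answer: 0 0 0 0 15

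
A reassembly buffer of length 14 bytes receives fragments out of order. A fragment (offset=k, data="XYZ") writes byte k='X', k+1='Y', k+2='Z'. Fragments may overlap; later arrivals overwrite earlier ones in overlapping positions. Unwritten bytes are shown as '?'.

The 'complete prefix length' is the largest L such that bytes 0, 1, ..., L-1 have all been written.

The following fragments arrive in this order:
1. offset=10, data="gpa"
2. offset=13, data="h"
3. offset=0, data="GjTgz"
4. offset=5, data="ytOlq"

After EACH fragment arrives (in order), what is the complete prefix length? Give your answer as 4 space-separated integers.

Fragment 1: offset=10 data="gpa" -> buffer=??????????gpa? -> prefix_len=0
Fragment 2: offset=13 data="h" -> buffer=??????????gpah -> prefix_len=0
Fragment 3: offset=0 data="GjTgz" -> buffer=GjTgz?????gpah -> prefix_len=5
Fragment 4: offset=5 data="ytOlq" -> buffer=GjTgzytOlqgpah -> prefix_len=14

Answer: 0 0 5 14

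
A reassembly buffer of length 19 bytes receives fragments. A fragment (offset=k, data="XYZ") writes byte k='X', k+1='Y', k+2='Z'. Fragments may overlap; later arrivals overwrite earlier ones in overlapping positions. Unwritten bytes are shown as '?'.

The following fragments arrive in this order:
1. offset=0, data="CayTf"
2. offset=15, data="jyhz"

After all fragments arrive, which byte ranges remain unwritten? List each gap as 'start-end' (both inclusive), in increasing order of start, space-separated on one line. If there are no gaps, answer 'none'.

Fragment 1: offset=0 len=5
Fragment 2: offset=15 len=4
Gaps: 5-14

Answer: 5-14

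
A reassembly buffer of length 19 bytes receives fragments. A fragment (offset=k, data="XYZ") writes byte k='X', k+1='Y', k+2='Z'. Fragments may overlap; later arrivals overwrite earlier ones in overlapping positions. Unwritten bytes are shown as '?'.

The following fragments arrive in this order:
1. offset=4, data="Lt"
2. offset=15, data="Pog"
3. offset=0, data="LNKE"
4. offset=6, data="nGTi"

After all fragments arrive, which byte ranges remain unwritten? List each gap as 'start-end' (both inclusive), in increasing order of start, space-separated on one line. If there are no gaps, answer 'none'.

Answer: 10-14 18-18

Derivation:
Fragment 1: offset=4 len=2
Fragment 2: offset=15 len=3
Fragment 3: offset=0 len=4
Fragment 4: offset=6 len=4
Gaps: 10-14 18-18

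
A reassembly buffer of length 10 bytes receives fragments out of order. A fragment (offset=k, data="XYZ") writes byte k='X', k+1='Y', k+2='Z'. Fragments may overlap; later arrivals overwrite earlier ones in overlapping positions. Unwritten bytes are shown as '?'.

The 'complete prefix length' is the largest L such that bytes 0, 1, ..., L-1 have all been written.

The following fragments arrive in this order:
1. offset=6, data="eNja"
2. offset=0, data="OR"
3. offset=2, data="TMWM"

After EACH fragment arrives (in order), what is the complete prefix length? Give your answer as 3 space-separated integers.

Fragment 1: offset=6 data="eNja" -> buffer=??????eNja -> prefix_len=0
Fragment 2: offset=0 data="OR" -> buffer=OR????eNja -> prefix_len=2
Fragment 3: offset=2 data="TMWM" -> buffer=ORTMWMeNja -> prefix_len=10

Answer: 0 2 10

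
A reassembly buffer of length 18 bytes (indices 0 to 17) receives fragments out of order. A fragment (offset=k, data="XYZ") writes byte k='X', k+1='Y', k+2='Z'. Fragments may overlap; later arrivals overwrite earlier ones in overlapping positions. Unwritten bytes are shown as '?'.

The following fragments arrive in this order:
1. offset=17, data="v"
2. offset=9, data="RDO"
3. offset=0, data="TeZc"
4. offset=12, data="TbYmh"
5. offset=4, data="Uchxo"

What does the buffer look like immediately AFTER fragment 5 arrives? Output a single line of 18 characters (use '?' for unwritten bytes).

Fragment 1: offset=17 data="v" -> buffer=?????????????????v
Fragment 2: offset=9 data="RDO" -> buffer=?????????RDO?????v
Fragment 3: offset=0 data="TeZc" -> buffer=TeZc?????RDO?????v
Fragment 4: offset=12 data="TbYmh" -> buffer=TeZc?????RDOTbYmhv
Fragment 5: offset=4 data="Uchxo" -> buffer=TeZcUchxoRDOTbYmhv

Answer: TeZcUchxoRDOTbYmhv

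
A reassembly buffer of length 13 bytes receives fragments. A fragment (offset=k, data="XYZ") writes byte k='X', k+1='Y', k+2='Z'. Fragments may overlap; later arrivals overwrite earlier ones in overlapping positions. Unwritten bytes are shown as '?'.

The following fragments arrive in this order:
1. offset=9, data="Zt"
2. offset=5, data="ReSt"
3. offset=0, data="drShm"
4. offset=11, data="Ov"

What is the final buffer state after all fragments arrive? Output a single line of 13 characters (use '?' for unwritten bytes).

Fragment 1: offset=9 data="Zt" -> buffer=?????????Zt??
Fragment 2: offset=5 data="ReSt" -> buffer=?????ReStZt??
Fragment 3: offset=0 data="drShm" -> buffer=drShmReStZt??
Fragment 4: offset=11 data="Ov" -> buffer=drShmReStZtOv

Answer: drShmReStZtOv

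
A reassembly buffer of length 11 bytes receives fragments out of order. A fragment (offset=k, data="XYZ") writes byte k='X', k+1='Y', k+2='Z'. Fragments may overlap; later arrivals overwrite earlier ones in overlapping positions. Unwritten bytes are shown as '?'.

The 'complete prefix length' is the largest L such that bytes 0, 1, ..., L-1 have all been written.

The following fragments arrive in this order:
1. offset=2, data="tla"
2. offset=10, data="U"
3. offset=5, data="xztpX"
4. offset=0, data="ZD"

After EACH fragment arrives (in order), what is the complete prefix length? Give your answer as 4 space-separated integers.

Fragment 1: offset=2 data="tla" -> buffer=??tla?????? -> prefix_len=0
Fragment 2: offset=10 data="U" -> buffer=??tla?????U -> prefix_len=0
Fragment 3: offset=5 data="xztpX" -> buffer=??tlaxztpXU -> prefix_len=0
Fragment 4: offset=0 data="ZD" -> buffer=ZDtlaxztpXU -> prefix_len=11

Answer: 0 0 0 11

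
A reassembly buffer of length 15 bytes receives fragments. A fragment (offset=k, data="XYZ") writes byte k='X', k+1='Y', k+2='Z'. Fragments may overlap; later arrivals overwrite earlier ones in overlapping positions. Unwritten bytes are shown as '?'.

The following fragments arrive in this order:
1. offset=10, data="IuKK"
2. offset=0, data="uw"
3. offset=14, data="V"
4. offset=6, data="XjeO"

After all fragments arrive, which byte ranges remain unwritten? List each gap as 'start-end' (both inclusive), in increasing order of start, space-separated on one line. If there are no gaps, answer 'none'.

Answer: 2-5

Derivation:
Fragment 1: offset=10 len=4
Fragment 2: offset=0 len=2
Fragment 3: offset=14 len=1
Fragment 4: offset=6 len=4
Gaps: 2-5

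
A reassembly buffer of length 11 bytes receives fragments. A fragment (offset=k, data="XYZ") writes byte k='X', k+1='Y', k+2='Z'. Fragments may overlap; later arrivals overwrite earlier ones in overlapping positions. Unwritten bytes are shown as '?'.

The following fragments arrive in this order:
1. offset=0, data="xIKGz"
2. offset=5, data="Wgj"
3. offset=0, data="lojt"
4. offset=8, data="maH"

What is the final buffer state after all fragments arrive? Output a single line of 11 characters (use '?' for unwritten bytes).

Fragment 1: offset=0 data="xIKGz" -> buffer=xIKGz??????
Fragment 2: offset=5 data="Wgj" -> buffer=xIKGzWgj???
Fragment 3: offset=0 data="lojt" -> buffer=lojtzWgj???
Fragment 4: offset=8 data="maH" -> buffer=lojtzWgjmaH

Answer: lojtzWgjmaH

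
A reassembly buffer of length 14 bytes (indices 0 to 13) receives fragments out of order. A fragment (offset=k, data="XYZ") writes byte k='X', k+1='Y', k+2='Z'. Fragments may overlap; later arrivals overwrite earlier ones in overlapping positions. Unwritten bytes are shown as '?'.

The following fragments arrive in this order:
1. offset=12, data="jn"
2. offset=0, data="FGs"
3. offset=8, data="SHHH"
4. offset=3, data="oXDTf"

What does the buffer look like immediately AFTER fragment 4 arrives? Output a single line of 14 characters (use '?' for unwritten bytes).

Answer: FGsoXDTfSHHHjn

Derivation:
Fragment 1: offset=12 data="jn" -> buffer=????????????jn
Fragment 2: offset=0 data="FGs" -> buffer=FGs?????????jn
Fragment 3: offset=8 data="SHHH" -> buffer=FGs?????SHHHjn
Fragment 4: offset=3 data="oXDTf" -> buffer=FGsoXDTfSHHHjn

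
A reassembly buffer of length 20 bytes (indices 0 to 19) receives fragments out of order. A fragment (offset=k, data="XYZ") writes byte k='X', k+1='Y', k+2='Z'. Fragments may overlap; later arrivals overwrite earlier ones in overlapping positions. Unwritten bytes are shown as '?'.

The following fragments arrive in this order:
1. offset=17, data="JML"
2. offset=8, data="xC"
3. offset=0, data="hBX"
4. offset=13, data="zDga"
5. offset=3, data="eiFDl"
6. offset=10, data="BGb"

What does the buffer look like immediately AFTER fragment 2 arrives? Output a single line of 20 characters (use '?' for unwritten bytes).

Answer: ????????xC???????JML

Derivation:
Fragment 1: offset=17 data="JML" -> buffer=?????????????????JML
Fragment 2: offset=8 data="xC" -> buffer=????????xC???????JML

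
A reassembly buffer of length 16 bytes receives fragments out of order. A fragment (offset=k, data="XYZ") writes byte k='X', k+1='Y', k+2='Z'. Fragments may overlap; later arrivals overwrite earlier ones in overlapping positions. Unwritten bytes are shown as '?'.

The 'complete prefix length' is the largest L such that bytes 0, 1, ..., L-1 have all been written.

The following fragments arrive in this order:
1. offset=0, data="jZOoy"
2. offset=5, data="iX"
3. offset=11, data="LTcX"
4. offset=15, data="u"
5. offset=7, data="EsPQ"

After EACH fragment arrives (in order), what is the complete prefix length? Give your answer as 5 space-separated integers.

Answer: 5 7 7 7 16

Derivation:
Fragment 1: offset=0 data="jZOoy" -> buffer=jZOoy??????????? -> prefix_len=5
Fragment 2: offset=5 data="iX" -> buffer=jZOoyiX????????? -> prefix_len=7
Fragment 3: offset=11 data="LTcX" -> buffer=jZOoyiX????LTcX? -> prefix_len=7
Fragment 4: offset=15 data="u" -> buffer=jZOoyiX????LTcXu -> prefix_len=7
Fragment 5: offset=7 data="EsPQ" -> buffer=jZOoyiXEsPQLTcXu -> prefix_len=16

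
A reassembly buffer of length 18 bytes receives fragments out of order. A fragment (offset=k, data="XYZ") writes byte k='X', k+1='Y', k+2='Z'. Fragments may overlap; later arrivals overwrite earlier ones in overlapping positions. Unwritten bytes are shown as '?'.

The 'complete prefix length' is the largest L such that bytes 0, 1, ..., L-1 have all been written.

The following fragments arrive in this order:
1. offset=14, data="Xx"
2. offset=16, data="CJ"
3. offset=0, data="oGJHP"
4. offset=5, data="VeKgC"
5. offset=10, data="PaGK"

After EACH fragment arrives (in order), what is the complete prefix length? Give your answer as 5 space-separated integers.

Fragment 1: offset=14 data="Xx" -> buffer=??????????????Xx?? -> prefix_len=0
Fragment 2: offset=16 data="CJ" -> buffer=??????????????XxCJ -> prefix_len=0
Fragment 3: offset=0 data="oGJHP" -> buffer=oGJHP?????????XxCJ -> prefix_len=5
Fragment 4: offset=5 data="VeKgC" -> buffer=oGJHPVeKgC????XxCJ -> prefix_len=10
Fragment 5: offset=10 data="PaGK" -> buffer=oGJHPVeKgCPaGKXxCJ -> prefix_len=18

Answer: 0 0 5 10 18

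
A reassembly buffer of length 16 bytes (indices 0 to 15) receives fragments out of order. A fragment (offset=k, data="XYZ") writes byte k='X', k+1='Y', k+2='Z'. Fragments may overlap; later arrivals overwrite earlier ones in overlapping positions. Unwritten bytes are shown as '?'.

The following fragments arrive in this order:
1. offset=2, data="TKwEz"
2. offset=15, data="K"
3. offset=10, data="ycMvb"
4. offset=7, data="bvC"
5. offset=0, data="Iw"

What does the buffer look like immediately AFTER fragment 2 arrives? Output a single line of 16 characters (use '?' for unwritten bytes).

Fragment 1: offset=2 data="TKwEz" -> buffer=??TKwEz?????????
Fragment 2: offset=15 data="K" -> buffer=??TKwEz????????K

Answer: ??TKwEz????????K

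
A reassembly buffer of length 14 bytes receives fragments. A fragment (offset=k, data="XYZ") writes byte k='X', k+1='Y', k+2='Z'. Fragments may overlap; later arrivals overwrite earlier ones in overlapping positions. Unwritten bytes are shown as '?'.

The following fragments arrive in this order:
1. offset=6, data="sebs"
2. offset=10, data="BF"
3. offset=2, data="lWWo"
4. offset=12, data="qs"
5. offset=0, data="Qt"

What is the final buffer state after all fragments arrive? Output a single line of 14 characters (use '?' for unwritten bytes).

Fragment 1: offset=6 data="sebs" -> buffer=??????sebs????
Fragment 2: offset=10 data="BF" -> buffer=??????sebsBF??
Fragment 3: offset=2 data="lWWo" -> buffer=??lWWosebsBF??
Fragment 4: offset=12 data="qs" -> buffer=??lWWosebsBFqs
Fragment 5: offset=0 data="Qt" -> buffer=QtlWWosebsBFqs

Answer: QtlWWosebsBFqs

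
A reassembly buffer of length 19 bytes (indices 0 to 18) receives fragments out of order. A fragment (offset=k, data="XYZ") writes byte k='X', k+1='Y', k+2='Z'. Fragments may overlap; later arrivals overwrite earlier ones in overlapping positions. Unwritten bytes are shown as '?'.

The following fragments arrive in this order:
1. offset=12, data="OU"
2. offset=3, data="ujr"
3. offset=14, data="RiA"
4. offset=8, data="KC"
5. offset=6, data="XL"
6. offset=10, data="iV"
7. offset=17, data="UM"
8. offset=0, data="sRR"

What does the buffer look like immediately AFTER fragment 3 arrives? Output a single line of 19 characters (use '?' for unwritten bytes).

Fragment 1: offset=12 data="OU" -> buffer=????????????OU?????
Fragment 2: offset=3 data="ujr" -> buffer=???ujr??????OU?????
Fragment 3: offset=14 data="RiA" -> buffer=???ujr??????OURiA??

Answer: ???ujr??????OURiA??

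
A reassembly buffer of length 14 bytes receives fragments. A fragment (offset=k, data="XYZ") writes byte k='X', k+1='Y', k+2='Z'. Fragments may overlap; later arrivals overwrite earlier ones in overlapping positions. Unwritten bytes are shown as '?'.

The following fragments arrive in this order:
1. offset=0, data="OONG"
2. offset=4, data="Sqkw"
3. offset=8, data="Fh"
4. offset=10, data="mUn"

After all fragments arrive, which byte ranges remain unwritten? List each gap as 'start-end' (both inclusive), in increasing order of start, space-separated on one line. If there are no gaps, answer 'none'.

Fragment 1: offset=0 len=4
Fragment 2: offset=4 len=4
Fragment 3: offset=8 len=2
Fragment 4: offset=10 len=3
Gaps: 13-13

Answer: 13-13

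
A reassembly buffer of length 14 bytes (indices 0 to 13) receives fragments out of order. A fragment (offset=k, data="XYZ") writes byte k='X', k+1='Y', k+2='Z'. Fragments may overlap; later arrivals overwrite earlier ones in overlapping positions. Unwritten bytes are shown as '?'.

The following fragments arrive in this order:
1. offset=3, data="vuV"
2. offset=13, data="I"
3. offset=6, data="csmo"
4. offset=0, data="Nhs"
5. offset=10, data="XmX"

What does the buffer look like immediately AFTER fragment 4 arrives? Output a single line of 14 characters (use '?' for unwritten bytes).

Answer: NhsvuVcsmo???I

Derivation:
Fragment 1: offset=3 data="vuV" -> buffer=???vuV????????
Fragment 2: offset=13 data="I" -> buffer=???vuV???????I
Fragment 3: offset=6 data="csmo" -> buffer=???vuVcsmo???I
Fragment 4: offset=0 data="Nhs" -> buffer=NhsvuVcsmo???I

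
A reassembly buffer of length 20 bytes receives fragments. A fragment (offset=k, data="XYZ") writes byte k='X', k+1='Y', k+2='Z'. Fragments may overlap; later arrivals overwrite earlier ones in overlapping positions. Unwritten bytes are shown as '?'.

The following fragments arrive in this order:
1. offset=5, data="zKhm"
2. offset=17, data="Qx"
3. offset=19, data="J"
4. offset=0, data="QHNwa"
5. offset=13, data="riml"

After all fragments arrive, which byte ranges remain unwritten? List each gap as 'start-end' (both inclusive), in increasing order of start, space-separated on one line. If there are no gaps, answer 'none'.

Answer: 9-12

Derivation:
Fragment 1: offset=5 len=4
Fragment 2: offset=17 len=2
Fragment 3: offset=19 len=1
Fragment 4: offset=0 len=5
Fragment 5: offset=13 len=4
Gaps: 9-12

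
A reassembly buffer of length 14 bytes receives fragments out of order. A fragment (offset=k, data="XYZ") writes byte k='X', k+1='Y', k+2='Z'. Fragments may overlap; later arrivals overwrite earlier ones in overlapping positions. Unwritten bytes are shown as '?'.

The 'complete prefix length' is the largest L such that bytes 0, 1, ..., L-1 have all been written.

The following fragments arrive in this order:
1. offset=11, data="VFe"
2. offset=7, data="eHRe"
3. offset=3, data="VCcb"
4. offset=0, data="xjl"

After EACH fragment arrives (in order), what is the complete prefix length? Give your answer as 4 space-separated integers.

Answer: 0 0 0 14

Derivation:
Fragment 1: offset=11 data="VFe" -> buffer=???????????VFe -> prefix_len=0
Fragment 2: offset=7 data="eHRe" -> buffer=???????eHReVFe -> prefix_len=0
Fragment 3: offset=3 data="VCcb" -> buffer=???VCcbeHReVFe -> prefix_len=0
Fragment 4: offset=0 data="xjl" -> buffer=xjlVCcbeHReVFe -> prefix_len=14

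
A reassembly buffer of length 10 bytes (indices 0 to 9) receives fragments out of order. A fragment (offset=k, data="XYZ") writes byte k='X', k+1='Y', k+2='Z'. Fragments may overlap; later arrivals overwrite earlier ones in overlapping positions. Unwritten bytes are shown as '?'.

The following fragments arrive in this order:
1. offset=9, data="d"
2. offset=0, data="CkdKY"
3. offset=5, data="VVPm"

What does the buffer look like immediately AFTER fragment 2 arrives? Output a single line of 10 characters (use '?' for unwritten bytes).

Answer: CkdKY????d

Derivation:
Fragment 1: offset=9 data="d" -> buffer=?????????d
Fragment 2: offset=0 data="CkdKY" -> buffer=CkdKY????d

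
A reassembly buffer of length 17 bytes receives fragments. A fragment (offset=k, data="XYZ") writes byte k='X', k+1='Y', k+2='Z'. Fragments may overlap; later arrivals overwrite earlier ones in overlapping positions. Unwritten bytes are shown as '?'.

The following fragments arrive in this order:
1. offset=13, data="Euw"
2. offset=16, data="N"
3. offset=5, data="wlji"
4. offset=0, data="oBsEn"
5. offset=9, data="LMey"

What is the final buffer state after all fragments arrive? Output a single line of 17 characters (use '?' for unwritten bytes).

Fragment 1: offset=13 data="Euw" -> buffer=?????????????Euw?
Fragment 2: offset=16 data="N" -> buffer=?????????????EuwN
Fragment 3: offset=5 data="wlji" -> buffer=?????wlji????EuwN
Fragment 4: offset=0 data="oBsEn" -> buffer=oBsEnwlji????EuwN
Fragment 5: offset=9 data="LMey" -> buffer=oBsEnwljiLMeyEuwN

Answer: oBsEnwljiLMeyEuwN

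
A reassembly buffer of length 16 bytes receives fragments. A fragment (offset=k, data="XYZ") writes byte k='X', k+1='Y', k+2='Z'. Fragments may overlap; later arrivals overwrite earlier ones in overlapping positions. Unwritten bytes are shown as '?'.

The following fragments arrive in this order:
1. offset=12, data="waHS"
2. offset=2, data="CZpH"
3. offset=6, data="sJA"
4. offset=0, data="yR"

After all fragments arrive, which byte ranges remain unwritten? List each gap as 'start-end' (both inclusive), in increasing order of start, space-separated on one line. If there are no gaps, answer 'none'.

Answer: 9-11

Derivation:
Fragment 1: offset=12 len=4
Fragment 2: offset=2 len=4
Fragment 3: offset=6 len=3
Fragment 4: offset=0 len=2
Gaps: 9-11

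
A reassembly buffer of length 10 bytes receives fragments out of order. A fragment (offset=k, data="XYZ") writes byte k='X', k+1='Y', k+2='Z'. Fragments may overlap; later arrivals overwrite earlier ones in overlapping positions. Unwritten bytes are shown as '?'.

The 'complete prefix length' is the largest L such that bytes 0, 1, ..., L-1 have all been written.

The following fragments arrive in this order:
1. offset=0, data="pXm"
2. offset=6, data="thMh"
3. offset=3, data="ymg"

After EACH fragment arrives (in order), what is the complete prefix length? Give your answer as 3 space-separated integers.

Answer: 3 3 10

Derivation:
Fragment 1: offset=0 data="pXm" -> buffer=pXm??????? -> prefix_len=3
Fragment 2: offset=6 data="thMh" -> buffer=pXm???thMh -> prefix_len=3
Fragment 3: offset=3 data="ymg" -> buffer=pXmymgthMh -> prefix_len=10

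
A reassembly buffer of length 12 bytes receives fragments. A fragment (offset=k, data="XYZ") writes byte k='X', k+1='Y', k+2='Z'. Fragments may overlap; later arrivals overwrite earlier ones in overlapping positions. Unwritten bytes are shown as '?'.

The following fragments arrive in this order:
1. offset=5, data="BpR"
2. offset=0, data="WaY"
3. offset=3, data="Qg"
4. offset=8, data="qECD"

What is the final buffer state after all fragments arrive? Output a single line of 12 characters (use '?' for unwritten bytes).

Fragment 1: offset=5 data="BpR" -> buffer=?????BpR????
Fragment 2: offset=0 data="WaY" -> buffer=WaY??BpR????
Fragment 3: offset=3 data="Qg" -> buffer=WaYQgBpR????
Fragment 4: offset=8 data="qECD" -> buffer=WaYQgBpRqECD

Answer: WaYQgBpRqECD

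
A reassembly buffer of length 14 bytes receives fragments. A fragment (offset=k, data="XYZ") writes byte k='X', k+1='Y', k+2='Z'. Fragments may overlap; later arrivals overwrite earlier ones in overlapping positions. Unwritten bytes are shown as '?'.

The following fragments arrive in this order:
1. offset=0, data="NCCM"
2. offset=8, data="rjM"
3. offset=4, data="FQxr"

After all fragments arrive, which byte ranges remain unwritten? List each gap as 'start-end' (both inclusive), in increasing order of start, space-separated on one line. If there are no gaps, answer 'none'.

Fragment 1: offset=0 len=4
Fragment 2: offset=8 len=3
Fragment 3: offset=4 len=4
Gaps: 11-13

Answer: 11-13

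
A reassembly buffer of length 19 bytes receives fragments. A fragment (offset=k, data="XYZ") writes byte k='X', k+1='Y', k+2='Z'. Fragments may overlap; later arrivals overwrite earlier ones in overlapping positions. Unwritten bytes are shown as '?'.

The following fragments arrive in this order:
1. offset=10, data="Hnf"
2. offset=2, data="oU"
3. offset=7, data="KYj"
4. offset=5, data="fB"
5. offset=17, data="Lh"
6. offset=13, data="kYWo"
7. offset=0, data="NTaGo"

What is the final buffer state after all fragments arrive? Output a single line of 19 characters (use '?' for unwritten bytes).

Fragment 1: offset=10 data="Hnf" -> buffer=??????????Hnf??????
Fragment 2: offset=2 data="oU" -> buffer=??oU??????Hnf??????
Fragment 3: offset=7 data="KYj" -> buffer=??oU???KYjHnf??????
Fragment 4: offset=5 data="fB" -> buffer=??oU?fBKYjHnf??????
Fragment 5: offset=17 data="Lh" -> buffer=??oU?fBKYjHnf????Lh
Fragment 6: offset=13 data="kYWo" -> buffer=??oU?fBKYjHnfkYWoLh
Fragment 7: offset=0 data="NTaGo" -> buffer=NTaGofBKYjHnfkYWoLh

Answer: NTaGofBKYjHnfkYWoLh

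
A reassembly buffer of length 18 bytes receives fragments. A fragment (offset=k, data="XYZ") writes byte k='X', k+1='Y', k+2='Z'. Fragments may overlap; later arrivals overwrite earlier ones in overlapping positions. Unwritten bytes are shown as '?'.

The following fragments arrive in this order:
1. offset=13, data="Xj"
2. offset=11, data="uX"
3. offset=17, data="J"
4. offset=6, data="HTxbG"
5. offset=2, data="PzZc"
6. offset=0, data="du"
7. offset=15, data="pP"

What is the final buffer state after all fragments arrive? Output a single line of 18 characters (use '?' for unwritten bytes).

Answer: duPzZcHTxbGuXXjpPJ

Derivation:
Fragment 1: offset=13 data="Xj" -> buffer=?????????????Xj???
Fragment 2: offset=11 data="uX" -> buffer=???????????uXXj???
Fragment 3: offset=17 data="J" -> buffer=???????????uXXj??J
Fragment 4: offset=6 data="HTxbG" -> buffer=??????HTxbGuXXj??J
Fragment 5: offset=2 data="PzZc" -> buffer=??PzZcHTxbGuXXj??J
Fragment 6: offset=0 data="du" -> buffer=duPzZcHTxbGuXXj??J
Fragment 7: offset=15 data="pP" -> buffer=duPzZcHTxbGuXXjpPJ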